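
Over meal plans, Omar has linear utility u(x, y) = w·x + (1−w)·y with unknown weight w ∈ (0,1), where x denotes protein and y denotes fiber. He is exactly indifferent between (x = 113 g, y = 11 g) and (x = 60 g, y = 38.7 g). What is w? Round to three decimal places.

w = 0.343

Indifference: w·113 + (1−w)·11 = w·60 + (1−w)·38.7.
Rearranging, 53·w − 27.7·(1−w) = 0.
Hence w = 27.7/(53+27.7) = 27.7/80.7 = 0.343.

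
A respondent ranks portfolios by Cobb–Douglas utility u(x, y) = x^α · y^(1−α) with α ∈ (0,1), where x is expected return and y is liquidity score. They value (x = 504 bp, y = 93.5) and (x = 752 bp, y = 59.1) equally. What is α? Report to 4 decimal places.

The Cobb–Douglas utilities coincide, so 504^α·93.5^(1−α) = 752^α·59.1^(1−α).
(504/752)^α = (59.1/93.5)^(1−α); take logs: α·ln(504/752) = (1−α)·ln(59.1/93.5), i.e. α·-0.4001601 = (1−α)·-0.4587305.
Thus α·(-0.8588906) = -0.4587305, so α = -0.4587305/-0.8588906 ≈ 0.5341.

α ≈ 0.5341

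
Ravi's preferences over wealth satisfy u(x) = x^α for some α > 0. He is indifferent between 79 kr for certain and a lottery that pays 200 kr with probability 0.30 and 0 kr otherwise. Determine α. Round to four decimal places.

Since u(0) = 0, the lottery's EU is 0.30·200^α.
Indifference: 79^α = 0.30·200^α, so (79/200)^α = 0.30.
Take logs: α = ln 0.30 / ln(79/200) ≈ 1.296170.

α ≈ 1.2962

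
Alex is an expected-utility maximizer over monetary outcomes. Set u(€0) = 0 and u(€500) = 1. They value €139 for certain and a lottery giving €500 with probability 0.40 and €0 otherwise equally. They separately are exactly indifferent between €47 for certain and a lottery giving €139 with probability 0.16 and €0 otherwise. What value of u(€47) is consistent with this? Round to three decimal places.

From the first indifference, u(€139) = 0.40·u(€500) + 0.60·u(€0) = 0.40·1 + 0.60·0 = 0.40.
The second indifference gives u(€47) = 0.16·u(€139) + 0.84·u(€0) = 0.16·0.40 + 0.84·0.00 = 0.0640.

0.064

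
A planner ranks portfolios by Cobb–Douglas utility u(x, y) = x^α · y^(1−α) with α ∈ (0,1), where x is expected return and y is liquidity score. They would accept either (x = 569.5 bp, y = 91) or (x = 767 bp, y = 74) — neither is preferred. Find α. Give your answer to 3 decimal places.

α ≈ 0.410

Indifference: 569.5^α · 91^(1−α) = 767^α · 74^(1−α).
Rearrange to (569.5/767)^α = (74/91)^(1−α) and take logs: α·-0.297728 = (1−α)·-0.206794.
So α/(1−α) = (-0.206794)/(-0.297728) = 0.694574, and α = 0.694574/1.694574 ≈ 0.410.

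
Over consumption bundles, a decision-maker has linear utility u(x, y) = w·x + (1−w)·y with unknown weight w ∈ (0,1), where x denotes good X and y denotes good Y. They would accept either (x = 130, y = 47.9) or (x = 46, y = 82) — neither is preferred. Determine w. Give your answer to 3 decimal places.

w = 0.289

Equating utilities: w·130 + (1−w)·47.9 = w·46 + (1−w)·82.
Rearranging, 84·w − 34.1·(1−w) = 0.
The marginal rate of substitution is 34.1/84, so w = 34.1/(84+34.1) = 0.289.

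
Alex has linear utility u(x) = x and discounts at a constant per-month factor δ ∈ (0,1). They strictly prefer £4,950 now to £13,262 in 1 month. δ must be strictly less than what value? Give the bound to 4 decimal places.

δ < 0.3732

Under u(x) = x this choice says 4950 > δ·13262.
Dividing through by 13262 gives δ < 0.37325.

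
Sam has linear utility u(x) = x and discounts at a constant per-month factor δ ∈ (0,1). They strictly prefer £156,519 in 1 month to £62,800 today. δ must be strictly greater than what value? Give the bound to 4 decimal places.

δ > 0.4012

Comparing present values: 62800 < δ·156519.
Dividing through by 156519 gives δ > 0.40123.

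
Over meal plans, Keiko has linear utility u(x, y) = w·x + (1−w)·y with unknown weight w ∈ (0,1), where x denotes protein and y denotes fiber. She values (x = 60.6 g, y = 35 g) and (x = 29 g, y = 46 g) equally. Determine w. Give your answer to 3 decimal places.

Indifference: w·60.6 + (1−w)·35 = w·29 + (1−w)·46.
Collecting terms: w·31.6 = (1−w)·11.
Hence w = 11/(31.6+11) = 11/42.6 = 0.258.

w = 0.258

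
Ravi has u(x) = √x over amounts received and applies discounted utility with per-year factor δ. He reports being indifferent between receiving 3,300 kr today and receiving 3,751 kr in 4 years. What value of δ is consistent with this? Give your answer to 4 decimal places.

Equating discounted utilities: u(3300) = δ^4·u(3751) ⇒ δ^4 = u(3300)/u(3751).
Since u(x) = √x, δ^4 = √(3300/3751) = 0.93796.
So δ = 0.93796^(1/4) ≈ 0.9841.

δ ≈ 0.9841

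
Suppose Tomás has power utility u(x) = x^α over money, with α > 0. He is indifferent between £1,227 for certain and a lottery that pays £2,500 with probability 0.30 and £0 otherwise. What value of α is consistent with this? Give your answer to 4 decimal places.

Since u(0) = 0, the lottery's EU is 0.30·2500^α.
Setting u(1227) equal to that: 1227^α = 0.30·2500^α ⇒ (1227/2500)^α = 0.30.
α = ln(0.30) / ln(1227/2500) = -1.2039728/-0.7117186 ≈ 1.6916.

α ≈ 1.6916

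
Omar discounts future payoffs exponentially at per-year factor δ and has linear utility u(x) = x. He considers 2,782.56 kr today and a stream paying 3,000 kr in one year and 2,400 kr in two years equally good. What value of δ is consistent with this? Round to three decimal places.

δ ≈ 0.620

Present value of the stream is 3000·δ + 2400·δ². Indifference gives 3000δ + 2400δ² = 2782.56.
That is, 2400δ² + 3000δ − 2782.56 = 0, a quadratic in δ.
The positive root is δ = [−3000 + √(3000² + 4·2400·2782.56)] / (2·2400) = (−3000 + 5976.000)/4800 ≈ 0.620.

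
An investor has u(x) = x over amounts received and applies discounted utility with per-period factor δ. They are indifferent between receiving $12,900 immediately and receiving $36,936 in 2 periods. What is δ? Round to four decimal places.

The payoff in 2 periods is discounted by δ^2, so u(12900) = δ^2·u(36936) and δ^2 = u(12900)/u(36936).
With u(x) = x: δ^2 = 12900/36936 = 0.34925.
So δ = 0.34925^(1/2) ≈ 0.5910.

δ ≈ 0.5910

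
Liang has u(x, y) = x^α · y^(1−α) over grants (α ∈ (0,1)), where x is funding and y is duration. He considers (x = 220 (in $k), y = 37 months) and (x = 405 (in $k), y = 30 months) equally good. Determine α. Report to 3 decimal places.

α ≈ 0.256

Set the two utilities equal: 220^α·37^(1−α) = 405^α·30^(1−α).
(220/405)^α = (30/37)^(1−α); take logs: α·ln(220/405) = (1−α)·ln(30/37), i.e. α·-0.610260 = (1−α)·-0.209721.
Thus α·(-0.819981) = -0.209721, so α = -0.209721/-0.819981 ≈ 0.256.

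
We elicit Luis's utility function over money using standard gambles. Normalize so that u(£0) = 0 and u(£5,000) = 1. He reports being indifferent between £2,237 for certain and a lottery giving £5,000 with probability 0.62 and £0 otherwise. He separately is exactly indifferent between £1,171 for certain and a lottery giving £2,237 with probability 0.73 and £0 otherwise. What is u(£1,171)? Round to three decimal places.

0.453

First, u(£2,237) = 0.62·u(£5,000) + 0.38·u(£0) = 0.62.
Chaining: u(£1,171) = 0.73·0.62 + 0.27·0.00 = 0.4526.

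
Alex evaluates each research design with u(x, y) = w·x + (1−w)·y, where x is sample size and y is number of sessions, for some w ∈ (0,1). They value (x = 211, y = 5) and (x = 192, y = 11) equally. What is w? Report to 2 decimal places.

w = 0.24

u(211,5) = u(192,11) means w·211 + (1−w)·5 = w·192 + (1−w)·11.
Rearranging, 19·w − 6·(1−w) = 0.
So w/(1−w) = 6/19 = 0.3158, giving w = 6/(19+6) = 0.24.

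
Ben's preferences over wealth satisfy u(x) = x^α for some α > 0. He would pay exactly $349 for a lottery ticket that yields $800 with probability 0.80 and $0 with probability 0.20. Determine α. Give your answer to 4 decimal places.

Since u(0) = 0, the lottery's EU is 0.80·800^α.
Indifference: 349^α = 0.80·800^α, so (349/800)^α = 0.80.
Taking logs: α·ln(349/800) = ln(0.80), so α = -0.2231436 / -0.8295398 ≈ 0.2690.

α ≈ 0.2690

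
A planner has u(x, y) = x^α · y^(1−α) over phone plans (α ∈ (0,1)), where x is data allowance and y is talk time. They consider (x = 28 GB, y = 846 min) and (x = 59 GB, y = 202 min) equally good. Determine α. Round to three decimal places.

α ≈ 0.658

Set the two utilities equal: 28^α·846^(1−α) = 59^α·202^(1−α).
Rearrange to (28/59)^α = (202/846)^(1−α) and take logs: α·-0.745333 = (1−α)·-1.432252.
With A = -0.745333 and B = -1.432252: α·A = (1−α)·B, so α = B/(A+B) = -1.432252/-2.177585 ≈ 0.658.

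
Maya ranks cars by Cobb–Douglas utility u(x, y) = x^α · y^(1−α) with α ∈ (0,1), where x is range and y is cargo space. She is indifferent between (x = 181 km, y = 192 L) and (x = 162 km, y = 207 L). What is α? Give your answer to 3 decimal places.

Set the two utilities equal: 181^α·192^(1−α) = 162^α·207^(1−α).
Rearrange to (181/162)^α = (207/192)^(1−α) and take logs: α·0.110901 = (1−α)·0.075223.
With A = 0.110901 and B = 0.075223: α·A = (1−α)·B, so α = B/(A+B) = 0.075223/0.186124 ≈ 0.404.

α ≈ 0.404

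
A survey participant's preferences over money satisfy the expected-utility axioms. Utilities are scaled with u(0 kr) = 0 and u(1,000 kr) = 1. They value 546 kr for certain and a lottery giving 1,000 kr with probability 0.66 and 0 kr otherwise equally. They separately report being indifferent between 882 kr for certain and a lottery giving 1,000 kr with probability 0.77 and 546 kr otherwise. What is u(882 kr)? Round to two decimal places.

0.92

The first gamble pins u(546 kr): it must equal 0.66·1 + 0.34·0 = 0.66.
Then u(882 kr) = 0.77·u(1,000 kr) + 0.23·u(546 kr) = 0.77·1.00 + 0.23·0.66 = 0.9218.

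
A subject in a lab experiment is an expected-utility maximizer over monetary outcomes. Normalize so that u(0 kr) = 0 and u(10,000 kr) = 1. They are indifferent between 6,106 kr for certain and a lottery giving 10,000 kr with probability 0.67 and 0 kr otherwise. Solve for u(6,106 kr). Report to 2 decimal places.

u(6,106 kr) equals the lottery's expected utility: 0.67·1 + 0.33·0 = 0.67.

0.67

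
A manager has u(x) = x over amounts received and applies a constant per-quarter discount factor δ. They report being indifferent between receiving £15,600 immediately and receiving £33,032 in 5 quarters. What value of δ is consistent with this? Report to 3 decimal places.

The payoff in 5 quarters is discounted by δ^5, so u(15600) = δ^5·u(33032) and δ^5 = u(15600)/u(33032).
With u(x) = x: δ^5 = 15600/33032 = 0.47227.
So δ = 0.47227^(1/5) ≈ 0.861.

δ ≈ 0.861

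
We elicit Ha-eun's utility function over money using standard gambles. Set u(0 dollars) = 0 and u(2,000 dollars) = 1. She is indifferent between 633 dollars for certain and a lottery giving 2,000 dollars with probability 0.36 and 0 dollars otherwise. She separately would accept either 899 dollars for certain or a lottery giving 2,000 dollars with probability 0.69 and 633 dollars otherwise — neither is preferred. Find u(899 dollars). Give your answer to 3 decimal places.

From the first indifference, u(633 dollars) = 0.36·u(2,000 dollars) + 0.64·u(0 dollars) = 0.36·1 + 0.64·0 = 0.36.
Chaining: u(899 dollars) = 0.69·1.00 + 0.31·0.36 = 0.8016.

0.802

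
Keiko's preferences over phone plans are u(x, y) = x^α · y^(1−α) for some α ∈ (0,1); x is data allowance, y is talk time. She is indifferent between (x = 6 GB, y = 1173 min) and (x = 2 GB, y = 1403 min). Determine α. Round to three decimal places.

α ≈ 0.140

Indifference: 6^α · 1173^(1−α) = 2^α · 1403^(1−α).
(6/2)^α = (1403/1173)^(1−α); take logs: α·ln(6/2) = (1−α)·ln(1403/1173), i.e. α·1.098612 = (1−α)·0.179048.
So α/(1−α) = (0.179048)/(1.098612) = 0.162977, and α = 0.162977/1.162977 ≈ 0.140.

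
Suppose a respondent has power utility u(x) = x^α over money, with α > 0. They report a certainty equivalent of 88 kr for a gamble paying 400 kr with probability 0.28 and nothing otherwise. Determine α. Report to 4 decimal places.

α ≈ 0.8407

Since u(0) = 0, the lottery's EU is 0.28·400^α.
Setting u(88) equal to that: 88^α = 0.28·400^α ⇒ (88/400)^α = 0.28.
Take logs: α = ln 0.28 / ln(88/400) ≈ 0.840725.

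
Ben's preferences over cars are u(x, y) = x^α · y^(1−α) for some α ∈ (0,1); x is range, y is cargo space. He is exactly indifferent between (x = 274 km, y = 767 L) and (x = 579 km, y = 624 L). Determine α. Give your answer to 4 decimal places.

α ≈ 0.2162

The Cobb–Douglas utilities coincide, so 274^α·767^(1−α) = 579^α·624^(1−α).
(274/579)^α = (624/767)^(1−α); take logs: α·ln(274/579) = (1−α)·ln(624/767), i.e. α·-0.7481744 = (1−α)·-0.2063364.
With A = -0.7481744 and B = -0.2063364: α·A = (1−α)·B, so α = B/(A+B) = -0.2063364/-0.9545108 ≈ 0.2162.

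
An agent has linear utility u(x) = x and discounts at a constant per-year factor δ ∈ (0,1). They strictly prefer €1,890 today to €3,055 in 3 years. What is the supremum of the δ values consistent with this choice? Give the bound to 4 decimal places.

The preference means 1890 > δ^3·3055.
Hence δ^3 < 1890/3055 = 0.61866, and x ↦ x^(1/3) is increasing on (0,∞).
δ < 0.61866^(1/3) = 0.8521.

δ < 0.8521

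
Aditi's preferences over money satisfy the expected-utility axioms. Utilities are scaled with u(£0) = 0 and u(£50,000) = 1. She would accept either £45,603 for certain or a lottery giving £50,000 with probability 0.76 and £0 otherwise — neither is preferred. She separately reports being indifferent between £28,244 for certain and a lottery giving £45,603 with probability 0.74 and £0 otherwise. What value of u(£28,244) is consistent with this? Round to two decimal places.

The first gamble pins u(£45,603): it must equal 0.76·1 + 0.24·0 = 0.76.
Chaining: u(£28,244) = 0.74·0.76 + 0.26·0.00 = 0.5624.

0.56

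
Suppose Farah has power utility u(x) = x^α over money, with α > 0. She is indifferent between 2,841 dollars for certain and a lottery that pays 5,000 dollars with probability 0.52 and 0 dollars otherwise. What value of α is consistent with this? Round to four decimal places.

α ≈ 1.1568

The lottery's expected utility is 0.52·u(5000) + 0.48·u(0) = 0.52·5000^α (since u(0) = 0 for α > 0).
Equating: 2841^α = 0.52·5000^α, i.e. 0.5682^α = 0.52.
Take logs: α = ln 0.52 / ln(2841/5000) ≈ 1.156815.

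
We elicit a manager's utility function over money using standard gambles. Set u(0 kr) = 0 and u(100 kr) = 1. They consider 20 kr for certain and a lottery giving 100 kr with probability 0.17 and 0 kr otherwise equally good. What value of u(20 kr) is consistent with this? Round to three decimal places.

0.170

u(20 kr) equals the lottery's expected utility: 0.17·1 + 0.83·0 = 0.17.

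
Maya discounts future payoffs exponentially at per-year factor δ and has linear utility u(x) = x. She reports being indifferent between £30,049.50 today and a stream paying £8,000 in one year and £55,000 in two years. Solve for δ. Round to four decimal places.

Present value of the stream is 8000·δ + 55000·δ². Indifference gives 8000δ + 55000δ² = 30049.50.
That is, 55000δ² + 8000δ − 30049.50 = 0, a quadratic in δ.
The positive root is δ = [−8000 + √(8000² + 4·55000·30049.50)] / (2·55000) = (−8000 + 81700.000)/110000 ≈ 0.6700.

δ ≈ 0.6700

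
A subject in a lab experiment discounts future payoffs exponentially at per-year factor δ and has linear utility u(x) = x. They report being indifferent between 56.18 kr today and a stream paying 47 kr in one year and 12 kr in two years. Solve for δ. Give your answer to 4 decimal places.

Present value of the stream is 47·δ + 12·δ². Indifference gives 47δ + 12δ² = 56.18.
That is, 12δ² + 47δ − 56.18 = 0, a quadratic in δ.
By the quadratic formula (taking the positive root), δ = (−47 + √4905.64) / 24 ≈ 0.9600.

δ ≈ 0.9600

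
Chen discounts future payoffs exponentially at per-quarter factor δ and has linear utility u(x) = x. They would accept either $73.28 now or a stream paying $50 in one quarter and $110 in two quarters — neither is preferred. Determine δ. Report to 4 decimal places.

Equating present values: 73.28 = 50δ + 110δ².
So 110δ² + 50δ − 73.28 = 0.
δ = (−50 + √(50² + 4·110·73.28)) / (2·110) = (−50 + √34743.20) / 220 ≈ 0.6200.

δ ≈ 0.6200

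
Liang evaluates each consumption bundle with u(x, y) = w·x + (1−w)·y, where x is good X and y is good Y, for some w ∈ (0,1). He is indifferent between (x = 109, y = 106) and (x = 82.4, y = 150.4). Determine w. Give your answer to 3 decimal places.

Indifference: w·109 + (1−w)·106 = w·82.4 + (1−w)·150.4.
w·(109−82.4) = (1−w)·(150.4−106), i.e. w·26.6 = (1−w)·44.4.
So w/(1−w) = 44.4/26.6 = 1.6692, giving w = 44.4/(26.6+44.4) = 0.625.

w = 0.625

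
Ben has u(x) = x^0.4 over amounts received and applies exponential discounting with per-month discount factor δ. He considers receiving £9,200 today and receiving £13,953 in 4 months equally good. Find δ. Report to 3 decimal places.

δ ≈ 0.959

Equating discounted utilities: u(9200) = δ^4·u(13953) ⇒ δ^4 = u(9200)/u(13953).
Since u(x) = x^0.4, δ^4 = (9200/13953)^0.4 = 0.65936^0.4 = 0.84654.
So δ = 0.84654^(1/4) ≈ 0.959.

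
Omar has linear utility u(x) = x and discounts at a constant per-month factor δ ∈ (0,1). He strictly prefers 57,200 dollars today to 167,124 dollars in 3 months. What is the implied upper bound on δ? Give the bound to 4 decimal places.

Under u(x) = x this choice says 57200 > δ^3·167124.
So δ^3 < 57200/167124 = 0.34226; taking the cube root of both positive sides preserves the inequality.
δ < 0.34226^(1/3) = 0.6995.

δ < 0.6995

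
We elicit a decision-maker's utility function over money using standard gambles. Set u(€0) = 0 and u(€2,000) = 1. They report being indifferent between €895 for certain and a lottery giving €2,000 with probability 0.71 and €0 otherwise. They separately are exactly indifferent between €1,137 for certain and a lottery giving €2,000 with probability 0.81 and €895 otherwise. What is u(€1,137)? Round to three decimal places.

0.945

The first gamble pins u(€895): it must equal 0.71·1 + 0.29·0 = 0.71.
Chaining: u(€1,137) = 0.81·1.00 + 0.19·0.71 = 0.9449.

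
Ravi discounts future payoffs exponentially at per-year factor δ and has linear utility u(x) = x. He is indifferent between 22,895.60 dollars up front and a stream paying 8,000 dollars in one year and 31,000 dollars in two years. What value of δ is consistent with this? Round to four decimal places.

The stream is worth 8000δ + 31000δ² today, so 8000δ + 31000δ² = 22895.60.
Rearranged: 31000δ² + 8000δ − 22895.60 = 0.
δ = (−8000 + √(8000² + 4·31000·22895.60)) / (2·31000) = (−8000 + √2903054400.00) / 62000 ≈ 0.7400.

δ ≈ 0.7400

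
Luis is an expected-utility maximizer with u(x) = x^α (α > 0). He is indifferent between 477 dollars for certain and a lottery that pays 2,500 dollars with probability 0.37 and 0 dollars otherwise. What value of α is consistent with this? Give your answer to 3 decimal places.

α ≈ 0.600

Since u(0) = 0, the lottery's EU is 0.37·2500^α.
Equating: 477^α = 0.37·2500^α, i.e. 0.1908^α = 0.37.
Take logs: α = ln 0.37 / ln(477/2500) ≈ 0.60020.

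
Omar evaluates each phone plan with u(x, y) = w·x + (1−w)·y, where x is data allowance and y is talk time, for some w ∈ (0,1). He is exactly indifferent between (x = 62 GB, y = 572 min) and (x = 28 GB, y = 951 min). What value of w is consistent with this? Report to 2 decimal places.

Equating utilities: w·62 + (1−w)·572 = w·28 + (1−w)·951.
Rearranging, 34·w − 379·(1−w) = 0.
So w/(1−w) = 379/34 = 11.1471, giving w = 379/(34+379) = 0.92.

w = 0.92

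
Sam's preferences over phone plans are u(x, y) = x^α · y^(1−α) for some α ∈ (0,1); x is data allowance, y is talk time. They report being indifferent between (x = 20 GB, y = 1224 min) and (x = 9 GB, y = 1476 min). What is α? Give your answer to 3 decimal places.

Set the two utilities equal: 20^α·1224^(1−α) = 9^α·1476^(1−α).
Taking logs: α·ln 20 + (1−α)·ln 1224 = α·ln 9 + (1−α)·ln 1476, i.e. α·0.798508 = (1−α)·0.187212.
Thus α·(0.985720) = 0.187212, so α = 0.187212/0.985720 ≈ 0.190.

α ≈ 0.190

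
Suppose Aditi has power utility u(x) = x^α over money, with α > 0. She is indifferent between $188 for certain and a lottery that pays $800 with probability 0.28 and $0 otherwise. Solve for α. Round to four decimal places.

α ≈ 0.8790

EU(lottery) = 0.28·800^α + 0.72·0 = 0.28·800^α.
Indifference: 188^α = 0.28·800^α, so (188/800)^α = 0.28.
Taking logs: α·ln(188/800) = ln(0.28), so α = -1.2729657 / -1.4481698 ≈ 0.8790.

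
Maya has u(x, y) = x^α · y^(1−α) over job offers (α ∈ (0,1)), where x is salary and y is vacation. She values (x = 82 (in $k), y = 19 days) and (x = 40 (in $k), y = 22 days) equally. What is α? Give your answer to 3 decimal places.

α ≈ 0.170

Set the two utilities equal: 82^α·19^(1−α) = 40^α·22^(1−α).
Taking logs: α·ln 82 + (1−α)·ln 19 = α·ln 40 + (1−α)·ln 22, i.e. α·0.717840 = (1−α)·0.146603.
With A = 0.717840 and B = 0.146603: α·A = (1−α)·B, so α = B/(A+B) = 0.146603/0.864443 ≈ 0.170.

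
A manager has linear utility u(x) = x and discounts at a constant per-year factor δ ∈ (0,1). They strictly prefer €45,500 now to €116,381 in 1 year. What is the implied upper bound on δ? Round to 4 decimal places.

δ < 0.3910

Comparing present values: 45500 > δ·116381.
So δ < 45500/116381 = 0.39096.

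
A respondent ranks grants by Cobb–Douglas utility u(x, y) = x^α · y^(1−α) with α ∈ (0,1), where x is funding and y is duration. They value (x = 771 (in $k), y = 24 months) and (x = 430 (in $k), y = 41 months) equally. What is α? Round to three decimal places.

α ≈ 0.478

The Cobb–Douglas utilities coincide, so 771^α·24^(1−α) = 430^α·41^(1−α).
(771/430)^α = (41/24)^(1−α); take logs: α·ln(771/430) = (1−α)·ln(41/24), i.e. α·0.583903 = (1−α)·0.535518.
Thus α·(1.119421) = 0.535518, so α = 0.535518/1.119421 ≈ 0.478.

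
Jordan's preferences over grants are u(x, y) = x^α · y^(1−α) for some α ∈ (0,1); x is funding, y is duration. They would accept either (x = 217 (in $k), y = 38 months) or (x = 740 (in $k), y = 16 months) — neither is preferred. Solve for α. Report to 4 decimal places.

The Cobb–Douglas utilities coincide, so 217^α·38^(1−α) = 740^α·16^(1−α).
Taking logs: α·ln 217 + (1−α)·ln 38 = α·ln 740 + (1−α)·ln 16, i.e. α·-1.2267528 = (1−α)·-0.8649974.
So α/(1−α) = (-0.8649974)/(-1.2267528) = 0.7051114, and α = 0.7051114/1.7051114 ≈ 0.4135.

α ≈ 0.4135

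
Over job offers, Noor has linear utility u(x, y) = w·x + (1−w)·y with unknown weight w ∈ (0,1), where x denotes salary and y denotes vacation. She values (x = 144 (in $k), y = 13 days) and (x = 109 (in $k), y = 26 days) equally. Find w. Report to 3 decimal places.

u(144,13) = u(109,26) means w·144 + (1−w)·13 = w·109 + (1−w)·26.
Rearranging, 35·w − 13·(1−w) = 0.
The marginal rate of substitution is 13/35, so w = 13/(35+13) = 0.271.

w = 0.271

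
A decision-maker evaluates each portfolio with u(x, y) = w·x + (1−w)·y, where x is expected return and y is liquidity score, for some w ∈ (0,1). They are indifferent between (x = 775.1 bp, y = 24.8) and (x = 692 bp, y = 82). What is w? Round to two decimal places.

w = 0.41

Indifference: w·775.1 + (1−w)·24.8 = w·692 + (1−w)·82.
Collecting terms: w·83.1 = (1−w)·57.2.
The marginal rate of substitution is 57.2/83.1, so w = 57.2/(83.1+57.2) = 0.41.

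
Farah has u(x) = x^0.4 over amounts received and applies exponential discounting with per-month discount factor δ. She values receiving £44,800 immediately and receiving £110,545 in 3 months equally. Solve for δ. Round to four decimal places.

The payoff in 3 months is discounted by δ^3, so u(44800) = δ^3·u(110545) and δ^3 = u(44800)/u(110545).
Since u(x) = x^0.4, δ^3 = (44800/110545)^0.4 = 0.40526^0.4 = 0.69678.
So δ = 0.69678^(1/3) ≈ 0.8865.

δ ≈ 0.8865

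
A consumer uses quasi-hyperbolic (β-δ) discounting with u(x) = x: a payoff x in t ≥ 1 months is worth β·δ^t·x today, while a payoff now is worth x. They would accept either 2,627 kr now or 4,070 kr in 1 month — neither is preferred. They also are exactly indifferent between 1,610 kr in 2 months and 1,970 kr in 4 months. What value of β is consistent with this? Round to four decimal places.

β ≈ 0.7140

The second indifference involves only future payoffs, so β cancels: β·δ^2·1610 = β·δ^4·1970, giving δ^2 = 1610/1970 = 0.81726, so δ = 0.90402.
The first indifference: 2627 = β·δ·4070, so β = 2627/(δ·4070) = 2627/(0.90402·4070) ≈ 0.7140.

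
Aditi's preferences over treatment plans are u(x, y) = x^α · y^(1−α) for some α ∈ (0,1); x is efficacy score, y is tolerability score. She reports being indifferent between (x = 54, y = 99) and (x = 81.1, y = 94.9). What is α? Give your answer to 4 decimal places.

α ≈ 0.0942

Indifference: 54^α · 99^(1−α) = 81.1^α · 94.9^(1−α).
Rearrange to (54/81.1)^α = (94.9/99)^(1−α) and take logs: α·-0.4066989 = (1−α)·-0.0422961.
So α/(1−α) = (-0.0422961)/(-0.4066989) = 0.1039986, and α = 0.1039986/1.1039986 ≈ 0.0942.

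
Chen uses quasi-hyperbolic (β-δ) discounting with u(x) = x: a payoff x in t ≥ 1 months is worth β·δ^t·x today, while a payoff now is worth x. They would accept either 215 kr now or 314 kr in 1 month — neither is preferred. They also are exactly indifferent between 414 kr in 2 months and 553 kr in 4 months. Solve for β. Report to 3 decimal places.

β ≈ 0.791

Both payoffs in the second observation are in the future, so β drops out: δ^2·414 = δ^4·553 ⇒ δ^2 = 414/553 = 0.74864, so δ = 0.86524.
The first indifference: 215 = β·δ·314, so β = 215/(δ·314) = 215/(0.86524·314) ≈ 0.791.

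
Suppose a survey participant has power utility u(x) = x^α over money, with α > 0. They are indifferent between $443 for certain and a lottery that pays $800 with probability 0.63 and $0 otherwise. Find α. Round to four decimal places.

Since u(0) = 0, the lottery's EU is 0.63·800^α.
Equating: 443^α = 0.63·800^α, i.e. 0.5537^α = 0.63.
Taking logs: α·ln(443/800) = ln(0.63), so α = -0.4620355 / -0.5910420 ≈ 0.7817.

α ≈ 0.7817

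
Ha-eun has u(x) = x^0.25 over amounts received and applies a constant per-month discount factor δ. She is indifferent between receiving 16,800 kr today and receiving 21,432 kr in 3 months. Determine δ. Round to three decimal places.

δ ≈ 0.980

Indifference means u(16800) = δ^3 · u(21432), so δ^3 = u(16800)/u(21432).
Since u(x) = x^0.25, δ^3 = (16800/21432)^0.25 = 0.78387^0.25 = 0.94094.
So δ = 0.94094^(1/3) ≈ 0.980.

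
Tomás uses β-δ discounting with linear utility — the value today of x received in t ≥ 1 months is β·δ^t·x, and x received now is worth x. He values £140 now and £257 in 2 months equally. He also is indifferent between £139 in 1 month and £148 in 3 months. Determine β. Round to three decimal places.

The second indifference involves only future payoffs, so β cancels: β·δ^1·139 = β·δ^3·148, giving δ^2 = 139/148 = 0.93919, so δ = 0.96912.
The first indifference: 140 = β·δ^2·257, so β = 140/(δ^2·257) = 140/(0.93919·257) ≈ 0.580.

β ≈ 0.580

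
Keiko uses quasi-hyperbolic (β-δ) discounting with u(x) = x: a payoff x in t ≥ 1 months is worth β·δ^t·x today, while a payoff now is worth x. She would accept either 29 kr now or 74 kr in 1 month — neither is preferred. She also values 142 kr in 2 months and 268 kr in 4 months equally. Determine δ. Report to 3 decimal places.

The second indifference involves only future payoffs, so β cancels: β·δ^2·142 = β·δ^4·268, giving δ^2 = 142/268 = 0.52985, so δ = 0.72791.

δ ≈ 0.728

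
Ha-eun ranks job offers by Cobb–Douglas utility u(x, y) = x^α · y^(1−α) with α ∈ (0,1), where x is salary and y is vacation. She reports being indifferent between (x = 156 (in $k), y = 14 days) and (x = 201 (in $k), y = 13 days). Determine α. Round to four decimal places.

α ≈ 0.2262

Set the two utilities equal: 156^α·14^(1−α) = 201^α·13^(1−α).
Taking logs: α·ln 156 + (1−α)·ln 14 = α·ln 201 + (1−α)·ln 13, i.e. α·-0.2534489 = (1−α)·-0.0741080.
So α/(1−α) = (-0.0741080)/(-0.2534489) = 0.2923982, and α = 0.2923982/1.2923982 ≈ 0.2262.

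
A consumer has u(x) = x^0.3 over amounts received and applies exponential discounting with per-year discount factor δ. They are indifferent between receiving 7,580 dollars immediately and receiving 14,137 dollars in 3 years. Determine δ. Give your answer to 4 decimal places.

The payoff in 3 years is discounted by δ^3, so u(7580) = δ^3·u(14137) and δ^3 = u(7580)/u(14137).
With u(x) = x^0.3: δ^3 = 7580^0.3/14137^0.3 = (7580/14137)^0.3 = 0.82946.
Hence δ = (0.82946)^(1/3) = 0.939574.

δ ≈ 0.9396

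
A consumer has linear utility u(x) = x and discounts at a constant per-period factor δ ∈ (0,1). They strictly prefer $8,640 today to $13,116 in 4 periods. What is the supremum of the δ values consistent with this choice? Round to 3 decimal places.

δ < 0.901

Comparing present values: 8640 > δ^4·13116.
So δ^4 < 8640/13116 = 0.65874; taking the 4th root of both positive sides preserves the inequality.
δ < 0.65874^(1/4) = 0.901.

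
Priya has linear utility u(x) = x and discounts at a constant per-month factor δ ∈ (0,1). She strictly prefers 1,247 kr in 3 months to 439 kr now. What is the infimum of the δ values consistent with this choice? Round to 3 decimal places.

δ > 0.706

The preference means 439 < δ^3·1247.
So δ^3 > 439/1247 = 0.35204; taking the cube root of both positive sides preserves the inequality.
δ > (439/1247)^(1/3) ≈ 0.706.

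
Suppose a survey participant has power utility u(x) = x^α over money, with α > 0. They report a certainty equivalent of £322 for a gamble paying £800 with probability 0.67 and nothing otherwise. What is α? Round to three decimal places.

α ≈ 0.440

The lottery's expected utility is 0.67·u(800) + 0.33·u(0) = 0.67·800^α (since u(0) = 0 for α > 0).
Indifference: 322^α = 0.67·800^α, so (322/800)^α = 0.67.
Taking logs: α·ln(322/800) = ln(0.67), so α = -0.400478 / -0.910060 ≈ 0.440.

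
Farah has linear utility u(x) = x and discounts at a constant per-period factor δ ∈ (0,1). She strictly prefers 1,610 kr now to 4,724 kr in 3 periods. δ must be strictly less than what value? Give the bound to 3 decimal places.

Comparing present values: 1610 > δ^3·4724.
Hence δ^3 < 1610/4724 = 0.34081, and x ↦ x^(1/3) is increasing on (0,∞).
δ < (1610/4724)^(1/3) ≈ 0.699.

δ < 0.699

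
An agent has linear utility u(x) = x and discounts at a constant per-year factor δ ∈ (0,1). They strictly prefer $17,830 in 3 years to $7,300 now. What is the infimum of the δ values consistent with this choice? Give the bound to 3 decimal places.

δ > 0.743

Comparing present values: 7300 < δ^3·17830.
Dividing by 17830: δ^3 > 0.40942. Both sides are positive, so the cube root keeps the direction.
δ > (7300/17830)^(1/3) ≈ 0.743.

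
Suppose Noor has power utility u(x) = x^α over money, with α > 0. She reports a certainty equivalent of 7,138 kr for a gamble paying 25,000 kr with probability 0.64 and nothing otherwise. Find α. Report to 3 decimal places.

The lottery's expected utility is 0.64·u(25000) + 0.36·u(0) = 0.64·25000^α (since u(0) = 0 for α > 0).
Indifference: 7138^α = 0.64·25000^α, so (7138/25000)^α = 0.64.
Take logs: α = ln 0.64 / ln(7138/25000) ≈ 0.35605.

α ≈ 0.356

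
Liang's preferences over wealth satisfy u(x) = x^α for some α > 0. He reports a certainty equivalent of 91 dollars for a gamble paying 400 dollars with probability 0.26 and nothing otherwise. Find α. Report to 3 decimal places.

EU(lottery) = 0.26·400^α + 0.74·0 = 0.26·400^α.
Indifference: 91^α = 0.26·400^α, so (91/400)^α = 0.26.
Take logs: α = ln 0.26 / ln(91/400) ≈ 0.90981.

α ≈ 0.910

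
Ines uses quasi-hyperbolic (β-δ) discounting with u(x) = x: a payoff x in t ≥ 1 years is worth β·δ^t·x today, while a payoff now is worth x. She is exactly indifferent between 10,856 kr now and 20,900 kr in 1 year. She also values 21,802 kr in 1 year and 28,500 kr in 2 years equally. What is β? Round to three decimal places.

Both payoffs in the second observation are in the future, so β drops out: δ^1·21802 = δ^2·28500 ⇒ δ = 21802/28500 = 0.76498.
Substituting δ into 10856 = β·δ·20900: β = 10856/(15988.133) ≈ 0.679.

β ≈ 0.679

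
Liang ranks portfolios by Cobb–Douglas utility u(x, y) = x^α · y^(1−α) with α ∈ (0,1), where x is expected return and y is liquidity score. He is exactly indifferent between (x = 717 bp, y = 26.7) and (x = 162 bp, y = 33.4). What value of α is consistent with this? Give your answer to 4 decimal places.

Indifference: 717^α · 26.7^(1−α) = 162^α · 33.4^(1−α).
Rearrange to (717/162)^α = (33.4/26.7)^(1−α) and take logs: α·1.4874795 = (1−α)·0.2238923.
So α/(1−α) = (0.2238923)/(1.4874795) = 0.1505179, and α = 0.1505179/1.1505179 ≈ 0.1308.

α ≈ 0.1308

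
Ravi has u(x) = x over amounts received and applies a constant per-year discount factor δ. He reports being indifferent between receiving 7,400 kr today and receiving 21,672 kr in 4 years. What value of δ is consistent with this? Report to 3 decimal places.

The payoff in 4 years is discounted by δ^4, so u(7400) = δ^4·u(21672) and δ^4 = u(7400)/u(21672).
With u(x) = x: δ^4 = 7400/21672 = 0.34145.
Taking the 4th root: δ = 0.34145^(1/4) ≈ 0.764.

δ ≈ 0.764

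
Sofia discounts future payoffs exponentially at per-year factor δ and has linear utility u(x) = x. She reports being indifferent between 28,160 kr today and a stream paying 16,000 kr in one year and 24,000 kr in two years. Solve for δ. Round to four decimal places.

Present value of the stream is 16000·δ + 24000·δ². Indifference gives 16000δ + 24000δ² = 28160.
So 24000δ² + 16000δ − 28160 = 0.
δ = (−16000 + √(16000² + 4·24000·28160)) / (2·24000) = (−16000 + √2959360000.00) / 48000 ≈ 0.8000.

δ ≈ 0.8000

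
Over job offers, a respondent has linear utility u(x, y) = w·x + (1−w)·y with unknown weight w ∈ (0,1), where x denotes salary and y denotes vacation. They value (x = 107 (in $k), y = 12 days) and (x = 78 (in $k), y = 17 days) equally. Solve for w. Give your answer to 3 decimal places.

w = 0.147

Equating utilities: w·107 + (1−w)·12 = w·78 + (1−w)·17.
Rearranging, 29·w − 5·(1−w) = 0.
The marginal rate of substitution is 5/29, so w = 5/(29+5) = 0.147.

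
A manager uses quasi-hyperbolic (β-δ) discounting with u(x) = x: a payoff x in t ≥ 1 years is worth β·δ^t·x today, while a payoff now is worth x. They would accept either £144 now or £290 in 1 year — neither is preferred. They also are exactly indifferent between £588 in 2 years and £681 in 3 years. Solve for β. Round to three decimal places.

The second indifference involves only future payoffs, so β cancels: β·δ^2·588 = β·δ^3·681, giving δ = 588/681 = 0.86344.
Substituting δ into 144 = β·δ·290: β = 144/(250.396) ≈ 0.575.

β ≈ 0.575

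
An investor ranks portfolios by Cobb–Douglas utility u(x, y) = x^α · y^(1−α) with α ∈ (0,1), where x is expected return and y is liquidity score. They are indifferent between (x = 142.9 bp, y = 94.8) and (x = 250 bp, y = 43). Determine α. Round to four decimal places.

α ≈ 0.5857

Indifference: 142.9^α · 94.8^(1−α) = 250^α · 43^(1−α).
(142.9/250)^α = (43/94.8)^(1−α); take logs: α·ln(142.9/250) = (1−α)·ln(43/94.8), i.e. α·-0.5593158 = (1−α)·-0.7905693.
With A = -0.5593158 and B = -0.7905693: α·A = (1−α)·B, so α = B/(A+B) = -0.7905693/-1.3498851 ≈ 0.5857.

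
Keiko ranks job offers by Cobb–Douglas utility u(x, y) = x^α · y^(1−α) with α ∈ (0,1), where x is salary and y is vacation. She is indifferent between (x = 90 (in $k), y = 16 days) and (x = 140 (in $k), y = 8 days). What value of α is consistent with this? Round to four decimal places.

Set the two utilities equal: 90^α·16^(1−α) = 140^α·8^(1−α).
Taking logs: α·ln 90 + (1−α)·ln 16 = α·ln 140 + (1−α)·ln 8, i.e. α·-0.4418328 = (1−α)·-0.6931472.
Thus α·(-1.1349800) = -0.6931472, so α = -0.6931472/-1.1349800 ≈ 0.6107.

α ≈ 0.6107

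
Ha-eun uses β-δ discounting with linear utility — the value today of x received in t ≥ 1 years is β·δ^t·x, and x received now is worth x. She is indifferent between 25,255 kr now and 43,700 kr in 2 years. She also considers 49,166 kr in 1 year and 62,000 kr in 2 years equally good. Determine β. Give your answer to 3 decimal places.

The second indifference involves only future payoffs, so β cancels: β·δ^1·49166 = β·δ^2·62000, giving δ = 49166/62000 = 0.79300.
The first indifference: 25255 = β·δ^2·43700, so β = 25255/(δ^2·43700) = 25255/(0.62885·43700) ≈ 0.919.

β ≈ 0.919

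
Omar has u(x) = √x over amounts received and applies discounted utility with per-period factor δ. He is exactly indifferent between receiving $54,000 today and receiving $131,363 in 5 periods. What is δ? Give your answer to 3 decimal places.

δ ≈ 0.915

The payoff in 5 periods is discounted by δ^5, so u(54000) = δ^5·u(131363) and δ^5 = u(54000)/u(131363).
With u(x) = √x: δ^5 = √54000/√131363 = √(54000/131363) = 0.64115.
So δ = 0.64115^(1/5) ≈ 0.915.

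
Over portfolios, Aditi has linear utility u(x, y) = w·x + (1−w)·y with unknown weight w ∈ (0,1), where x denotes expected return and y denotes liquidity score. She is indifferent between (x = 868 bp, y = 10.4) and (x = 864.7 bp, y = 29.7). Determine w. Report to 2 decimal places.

w = 0.85

u(868,10.4) = u(864.7,29.7) means w·868 + (1−w)·10.4 = w·864.7 + (1−w)·29.7.
Collecting terms: w·3.3 = (1−w)·19.3.
The marginal rate of substitution is 19.3/3.3, so w = 19.3/(3.3+19.3) = 0.85.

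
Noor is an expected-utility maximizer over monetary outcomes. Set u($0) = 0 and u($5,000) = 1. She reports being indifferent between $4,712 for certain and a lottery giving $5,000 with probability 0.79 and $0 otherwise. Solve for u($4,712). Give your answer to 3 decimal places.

The indifference gives u($4,712) = 0.79·u($5,000) + 0.21·u($0) = 0.79·1 + 0.21·0 = 0.79.

0.790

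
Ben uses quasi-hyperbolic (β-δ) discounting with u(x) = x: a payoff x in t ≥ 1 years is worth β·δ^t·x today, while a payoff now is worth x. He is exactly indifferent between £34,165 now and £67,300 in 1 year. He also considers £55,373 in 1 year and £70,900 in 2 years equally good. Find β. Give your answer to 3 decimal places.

The second indifference involves only future payoffs, so β cancels: β·δ^1·55373 = β·δ^2·70900, giving δ = 55373/70900 = 0.78100.
Substituting δ into 34165 = β·δ·67300: β = 34165/(52561.395) ≈ 0.650.

β ≈ 0.650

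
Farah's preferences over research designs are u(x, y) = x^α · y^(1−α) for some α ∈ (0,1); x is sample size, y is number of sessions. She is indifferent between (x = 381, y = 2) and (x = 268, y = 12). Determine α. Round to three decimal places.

Indifference: 381^α · 2^(1−α) = 268^α · 12^(1−α).
Rearrange to (381/268)^α = (12/2)^(1−α) and take logs: α·0.351812 = (1−α)·1.791759.
Thus α·(2.143571) = 1.791759, so α = 1.791759/2.143571 ≈ 0.836.

α ≈ 0.836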